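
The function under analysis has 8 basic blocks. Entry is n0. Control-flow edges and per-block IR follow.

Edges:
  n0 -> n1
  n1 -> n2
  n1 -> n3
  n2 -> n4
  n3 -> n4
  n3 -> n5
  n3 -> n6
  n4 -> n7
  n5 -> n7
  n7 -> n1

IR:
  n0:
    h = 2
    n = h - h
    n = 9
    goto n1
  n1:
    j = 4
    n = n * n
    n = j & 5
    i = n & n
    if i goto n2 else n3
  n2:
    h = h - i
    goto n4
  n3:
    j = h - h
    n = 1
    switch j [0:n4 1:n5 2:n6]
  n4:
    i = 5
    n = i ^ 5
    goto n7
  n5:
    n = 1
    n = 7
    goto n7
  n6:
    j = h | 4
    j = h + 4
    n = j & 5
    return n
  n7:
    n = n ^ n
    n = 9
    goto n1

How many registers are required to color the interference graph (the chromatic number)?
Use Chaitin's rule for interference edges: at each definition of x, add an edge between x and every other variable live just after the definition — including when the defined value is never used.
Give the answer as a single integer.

Answer: 3

Analysis:
Block summaries:
  n0: {h,n} / ∅
  n1: {i,j,n} / {n}
  n2: {h} / {h,i}
  n3: {j,n} / {h}
  n4: {i,n} / ∅
  n5: {n} / ∅
  n6: {j,n} / {h}
  n7: {n} / {n}

Live sets:
  n0: in=∅ out={h,n}
  n1: in={h,n} out={h,i}
  n2: in={h,i} out={h}
  n3: in={h} out={h}
  n4: in={h} out={h,n}
  n5: in={h} out={h,n}
  n6: in={h} out=∅
  n7: in={h,n} out={h,n}

Conflict graph:
  h↔{i,j,n}
  i↔{h}
  j↔{h,n}
  n↔{h,j}

Registers:
  lower bound: {h,j,n} mutually conflict ⇒ χ ≥ 3
  assign h→R0 i→R1 j→R1 n→R2 — no edge inside a register ⇒ χ ≤ 3
  χ = 3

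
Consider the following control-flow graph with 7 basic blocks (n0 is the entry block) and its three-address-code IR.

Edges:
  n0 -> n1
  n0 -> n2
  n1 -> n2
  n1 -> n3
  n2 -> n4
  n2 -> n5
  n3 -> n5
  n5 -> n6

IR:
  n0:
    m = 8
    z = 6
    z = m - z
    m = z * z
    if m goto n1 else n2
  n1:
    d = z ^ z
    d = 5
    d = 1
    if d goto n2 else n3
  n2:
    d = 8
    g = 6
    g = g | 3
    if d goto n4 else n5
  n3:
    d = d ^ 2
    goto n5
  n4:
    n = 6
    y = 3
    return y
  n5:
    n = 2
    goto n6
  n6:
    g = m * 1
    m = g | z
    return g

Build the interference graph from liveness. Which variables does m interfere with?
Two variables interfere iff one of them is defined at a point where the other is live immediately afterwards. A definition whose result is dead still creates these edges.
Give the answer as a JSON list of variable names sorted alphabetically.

Answer: ["d", "g", "n", "z"]

Analysis:
def/use:
  n0: {m,z} / ∅
  n1: {d} / {z}
  n2: {d,g} / ∅
  n3: {d} / {d}
  n4: {n,y} / ∅
  n5: {n} / ∅
  n6: {g,m} / {m,z}

Live sets:
  n0: in=∅ out={m,z}
  n1: in={m,z} out={d,m,z}
  n2: in={m,z} out={m,z}
  n3: in={d,m,z} out={m,z}
  n4: in=∅ out=∅
  n5: in={m,z} out={m,z}
  n6: in={m,z} out=∅

Interference:
  d — {g,m,z}
  g — {d,m,z}
  m — {d,g,n,z}
  n — {m,z}
  y — ∅
  z — {d,g,m,n}

N(m) = ["d", "g", "n", "z"]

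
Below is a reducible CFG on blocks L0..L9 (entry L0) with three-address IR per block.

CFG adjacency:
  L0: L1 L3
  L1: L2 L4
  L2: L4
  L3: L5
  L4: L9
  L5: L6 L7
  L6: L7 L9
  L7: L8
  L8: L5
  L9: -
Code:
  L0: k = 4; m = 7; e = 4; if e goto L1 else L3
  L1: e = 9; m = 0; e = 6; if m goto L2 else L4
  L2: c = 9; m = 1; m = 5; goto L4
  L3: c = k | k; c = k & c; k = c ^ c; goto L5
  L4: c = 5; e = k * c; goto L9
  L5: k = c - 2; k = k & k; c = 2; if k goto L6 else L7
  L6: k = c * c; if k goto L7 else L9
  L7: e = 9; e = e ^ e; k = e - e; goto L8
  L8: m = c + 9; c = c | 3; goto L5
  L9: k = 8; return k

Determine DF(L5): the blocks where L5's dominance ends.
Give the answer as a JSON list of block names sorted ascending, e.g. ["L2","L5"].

idom tree: L1←L0 L2←L1 L3←L0 L4←L1 L5←L3 L6←L5 L7←L5 L8←L7 L9←L0
Dom∩ at merges:
  L4: preds {L1,L2}: {L0,L1} ∩ {L0,L1,L2} = {L0,L1}; idom=L1
  L5: preds {L3,L8}: {L0,L3} ∩ {L0,L3,L5,L7,L8} = {L0,L3}; idom=L3
  L7: preds {L5,L6}: {L0,L3,L5} ∩ {L0,L3,L5,L6} = {L0,L3,L5}; idom=L5
  L9: preds {L4,L6}: {L0,L1,L4} ∩ {L0,L3,L5,L6} = {L0}; idom=L0

Frontier:
  L4←L1: walk · to L1
  L4←L2: walk L2 to L1
  L5←L3: walk · to L3
  L5←L8: walk L8→L7→L5 to L3
  L7←L5: walk · to L5
  L7←L6: walk L6 to L5
  L9←L4: walk L4→L1 to L0
  L9←L6: walk L6→L5→L3 to L0
  L0: DF=∅
  L1: DF={L9}
  L2: DF={L4}
  L3: DF={L9}
  L4: DF={L9}
  L5: DF={L5,L9}
  L6: DF={L7,L9}
  L7: DF={L5}
  L8: DF={L5}
  L9: DF=∅

DF(L5) = ["L5", "L9"]

Answer: ["L5", "L9"]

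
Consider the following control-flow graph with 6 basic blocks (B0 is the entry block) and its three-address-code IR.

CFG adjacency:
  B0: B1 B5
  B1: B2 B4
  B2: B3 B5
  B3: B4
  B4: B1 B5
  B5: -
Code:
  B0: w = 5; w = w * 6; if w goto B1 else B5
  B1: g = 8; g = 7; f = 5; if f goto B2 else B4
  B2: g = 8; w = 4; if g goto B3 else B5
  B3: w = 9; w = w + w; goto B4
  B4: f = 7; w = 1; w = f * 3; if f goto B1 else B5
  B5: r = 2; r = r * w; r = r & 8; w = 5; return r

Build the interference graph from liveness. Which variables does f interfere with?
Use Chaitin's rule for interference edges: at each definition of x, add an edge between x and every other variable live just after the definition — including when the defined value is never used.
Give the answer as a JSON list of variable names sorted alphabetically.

Answer: ["w"]

Analysis:
Block summaries:
  B0: def={w} ue=∅
  B1: def={f,g} ue=∅
  B2: def={g,w} ue=∅
  B3: def={w} ue=∅
  B4: def={f,w} ue=∅
  B5: def={r,w} ue={w}

Live sets:
  live B0: ∅→{w}
  live B1: ∅→∅
  live B2: ∅→{w}
  live B3: ∅→∅
  live B4: ∅→{w}
  live B5: {w}→∅

Conflict graph:
  f: {w}
  g: {w}
  r: {w}
  w: {f,g,r}

N(f) = ["w"]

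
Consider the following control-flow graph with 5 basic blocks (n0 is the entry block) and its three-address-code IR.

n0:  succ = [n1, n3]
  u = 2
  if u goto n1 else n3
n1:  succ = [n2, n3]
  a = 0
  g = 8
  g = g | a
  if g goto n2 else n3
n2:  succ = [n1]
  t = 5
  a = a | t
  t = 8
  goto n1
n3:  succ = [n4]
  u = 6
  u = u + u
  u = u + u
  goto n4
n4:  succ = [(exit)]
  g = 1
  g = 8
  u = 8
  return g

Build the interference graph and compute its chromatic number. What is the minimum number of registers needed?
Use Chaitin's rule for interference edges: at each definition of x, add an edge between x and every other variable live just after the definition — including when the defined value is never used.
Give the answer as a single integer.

Answer: 2

Analysis:
def/use:
  n0 def {u} use ∅
  n1 def {a,g} use ∅
  n2 def {a,t} use {a}
  n3 def {u} use ∅
  n4 def {g,u} use ∅

Liveness:
  n0: in=∅ out=∅
  n1: in=∅ out={a}
  n2: in={a} out=∅
  n3: in=∅ out=∅
  n4: in=∅ out=∅

Interference:
  a↔{g,t}
  g↔{a,u}
  t↔{a}
  u↔{g}

Chromatic number:
  lower bound: {a,g} mutually conflict ⇒ χ ≥ 2
  assign a→c0 g→c1 t→c1 u→c0 — no edge inside a register ⇒ χ ≤ 2
  χ = 2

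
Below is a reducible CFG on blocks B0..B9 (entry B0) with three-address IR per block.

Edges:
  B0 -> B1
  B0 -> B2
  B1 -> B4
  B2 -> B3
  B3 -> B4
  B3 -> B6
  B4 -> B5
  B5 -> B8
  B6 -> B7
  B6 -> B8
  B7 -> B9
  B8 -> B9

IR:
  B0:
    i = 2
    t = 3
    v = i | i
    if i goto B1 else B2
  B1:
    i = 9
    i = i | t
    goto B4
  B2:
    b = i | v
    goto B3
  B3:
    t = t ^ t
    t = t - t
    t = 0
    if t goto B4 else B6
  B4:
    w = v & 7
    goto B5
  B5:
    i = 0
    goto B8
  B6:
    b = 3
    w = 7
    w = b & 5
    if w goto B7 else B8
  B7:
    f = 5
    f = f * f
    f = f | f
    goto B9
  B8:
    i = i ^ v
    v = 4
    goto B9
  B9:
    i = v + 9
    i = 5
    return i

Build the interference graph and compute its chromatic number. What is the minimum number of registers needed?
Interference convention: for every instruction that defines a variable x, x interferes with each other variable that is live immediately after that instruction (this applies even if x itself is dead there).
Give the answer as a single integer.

Answer: 4

Derivation:
def/use:
  B0: {i,t,v} / ∅
  B1: {i} / {t}
  B2: {b} / {i,v}
  B3: {t} / {t}
  B4: {w} / {v}
  B5: {i} / ∅
  B6: {b,w} / ∅
  B7: {f} / ∅
  B8: {i,v} / {i,v}
  B9: {i} / {v}

Live sets:
  live B0: ∅→{i,t,v}
  live B1: {t,v}→{v}
  live B2: {i,t,v}→{i,t,v}
  live B3: {i,t,v}→{i,v}
  live B4: {v}→{v}
  live B5: {v}→{i,v}
  live B6: {i,v}→{i,v}
  live B7: {v}→{v}
  live B8: {i,v}→{v}
  live B9: {v}→∅

Interference:
  b: {i,t,v,w}
  f: {v}
  i: {b,t,v,w}
  t: {b,i,v}
  v: {b,f,i,t,w}
  w: {b,i,v}

Chromatic number:
  clique {b,i,t,v} ⇒ need ≥ 4
  4-colouring: c0={v}  c1={b,f}  c2={i}  c3={t,w}
  χ = 4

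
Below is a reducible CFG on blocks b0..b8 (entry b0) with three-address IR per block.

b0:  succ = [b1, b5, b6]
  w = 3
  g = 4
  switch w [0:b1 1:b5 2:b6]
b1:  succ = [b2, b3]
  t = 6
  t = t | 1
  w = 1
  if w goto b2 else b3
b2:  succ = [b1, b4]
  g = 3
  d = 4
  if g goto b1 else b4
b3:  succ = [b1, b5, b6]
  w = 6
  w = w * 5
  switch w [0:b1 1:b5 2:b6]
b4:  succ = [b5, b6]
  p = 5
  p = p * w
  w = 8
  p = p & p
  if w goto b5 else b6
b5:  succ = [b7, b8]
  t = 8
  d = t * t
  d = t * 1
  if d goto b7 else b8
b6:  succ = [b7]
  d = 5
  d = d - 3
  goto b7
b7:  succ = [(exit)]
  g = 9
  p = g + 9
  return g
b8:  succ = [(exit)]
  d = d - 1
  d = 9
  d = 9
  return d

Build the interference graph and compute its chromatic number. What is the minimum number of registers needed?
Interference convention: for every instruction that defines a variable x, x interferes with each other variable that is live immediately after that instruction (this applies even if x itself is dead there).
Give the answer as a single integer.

Block summaries:
  b0: {g,w} / ∅
  b1: {t,w} / ∅
  b2: {d,g} / ∅
  b3: {w} / ∅
  b4: {p,w} / {w}
  b5: {d,t} / ∅
  b6: {d} / ∅
  b7: {g,p} / ∅
  b8: {d} / {d}

Backward fixpoint:
  live b0: ∅→∅
  live b1: ∅→{w}
  live b2: {w}→{w}
  live b3: ∅→∅
  live b4: {w}→∅
  live b5: ∅→{d}
  live b6: ∅→∅
  live b7: ∅→∅
  live b8: {d}→∅

Interfere edges:
  d↔{g,t,w}
  g↔{d,p,w}
  p↔{g,w}
  t↔{d}
  w↔{d,g,p}

Registers:
  {d,g,w} pairwise interfere (3-clique) ⇒ χ ≥ 3
  assign d→c0 g→c1 p→c0 t→c1 w→c2 — no edge inside a register ⇒ χ ≤ 3
  χ = 3

Answer: 3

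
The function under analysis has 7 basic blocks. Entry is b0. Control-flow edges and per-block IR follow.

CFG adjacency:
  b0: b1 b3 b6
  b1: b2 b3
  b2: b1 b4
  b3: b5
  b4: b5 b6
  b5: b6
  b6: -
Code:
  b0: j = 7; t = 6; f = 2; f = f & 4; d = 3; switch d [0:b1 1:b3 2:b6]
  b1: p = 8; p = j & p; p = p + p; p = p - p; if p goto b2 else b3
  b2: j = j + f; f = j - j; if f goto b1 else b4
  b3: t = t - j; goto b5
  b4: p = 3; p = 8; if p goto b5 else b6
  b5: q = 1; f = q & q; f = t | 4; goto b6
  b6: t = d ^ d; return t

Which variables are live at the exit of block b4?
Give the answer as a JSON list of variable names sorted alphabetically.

Per-block:
  b0: {d,f,j,t} / ∅
  b1: {p} / {j}
  b2: {f,j} / {f,j}
  b3: {t} / {j,t}
  b4: {p} / ∅
  b5: {f,q} / {t}
  b6: {t} / {d}

Liveness:
  live b0: ∅→{d,f,j,t}
  live b1: {d,f,j,t}→{d,f,j,t}
  live b2: {d,f,j,t}→{d,f,j,t}
  live b3: {d,j,t}→{d,t}
  live b4: {d,t}→{d,t}
  live b5: {d,t}→{d}
  live b6: {d}→∅

live-out(b4) = ["d", "t"]

Answer: ["d", "t"]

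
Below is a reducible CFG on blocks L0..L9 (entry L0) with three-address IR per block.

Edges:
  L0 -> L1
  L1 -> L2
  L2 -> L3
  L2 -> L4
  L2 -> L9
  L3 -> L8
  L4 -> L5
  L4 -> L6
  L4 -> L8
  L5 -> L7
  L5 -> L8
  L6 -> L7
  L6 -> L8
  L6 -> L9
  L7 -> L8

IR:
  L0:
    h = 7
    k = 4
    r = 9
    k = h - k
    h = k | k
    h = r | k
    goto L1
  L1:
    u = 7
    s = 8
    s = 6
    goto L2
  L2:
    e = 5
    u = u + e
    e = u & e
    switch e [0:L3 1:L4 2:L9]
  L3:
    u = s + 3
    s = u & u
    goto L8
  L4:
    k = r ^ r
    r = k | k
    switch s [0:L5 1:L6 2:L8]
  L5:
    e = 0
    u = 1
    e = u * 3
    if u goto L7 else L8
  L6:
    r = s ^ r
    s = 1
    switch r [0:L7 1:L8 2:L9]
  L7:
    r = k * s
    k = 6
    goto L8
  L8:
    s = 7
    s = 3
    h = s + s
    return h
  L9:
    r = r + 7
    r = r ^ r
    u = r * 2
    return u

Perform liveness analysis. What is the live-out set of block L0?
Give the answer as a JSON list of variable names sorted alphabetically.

Answer: ["r"]

Derivation:
Block summaries:
  L0: def={h,k,r} ue=∅
  L1: def={s,u} ue=∅
  L2: def={e,u} ue={u}
  L3: def={s,u} ue={s}
  L4: def={k,r} ue={r,s}
  L5: def={e,u} ue=∅
  L6: def={r,s} ue={r,s}
  L7: def={k,r} ue={k,s}
  L8: def={h,s} ue=∅
  L9: def={r,u} ue={r}

Live sets:
  L0 li=∅ lo={r}
  L1 li={r} lo={r,s,u}
  L2 li={r,s,u} lo={r,s}
  L3 li={s} lo=∅
  L4 li={r,s} lo={k,r,s}
  L5 li={k,s} lo={k,s}
  L6 li={k,r,s} lo={k,r,s}
  L7 li={k,s} lo=∅
  L8 li=∅ lo=∅
  L9 li={r} lo=∅

live-out(L0) = ["r"]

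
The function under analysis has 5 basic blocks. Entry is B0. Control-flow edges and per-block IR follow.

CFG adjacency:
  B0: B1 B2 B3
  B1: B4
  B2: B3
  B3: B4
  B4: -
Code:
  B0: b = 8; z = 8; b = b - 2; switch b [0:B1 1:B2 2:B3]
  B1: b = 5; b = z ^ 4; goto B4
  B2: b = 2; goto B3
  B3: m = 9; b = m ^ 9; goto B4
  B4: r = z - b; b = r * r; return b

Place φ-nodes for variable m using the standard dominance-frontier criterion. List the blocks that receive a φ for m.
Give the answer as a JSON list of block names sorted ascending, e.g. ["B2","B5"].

Answer: ["B4"]

Analysis:
idom tree: B1←B0 B2←B0 B3←B0 B4←B0
Dom at joins:
  B3: preds {B0,B2}: {B0} ∩ {B0,B2} = {B0}; idom=B0
  B4: preds {B1,B3}: {B0,B1} ∩ {B0,B3} = {B0}; idom=B0

Frontier:
  B3←B0: walk · to B0
  B3←B2: walk B2 to B0
  B4←B1: walk B1 to B0
  B4←B3: walk B3 to B0
  B0: DF=∅
  B1: DF={B4}
  B2: DF={B3}
  B3: DF={B4}
  B4: DF=∅

φ for m: defs {B3}
  DF⁺ = {B4}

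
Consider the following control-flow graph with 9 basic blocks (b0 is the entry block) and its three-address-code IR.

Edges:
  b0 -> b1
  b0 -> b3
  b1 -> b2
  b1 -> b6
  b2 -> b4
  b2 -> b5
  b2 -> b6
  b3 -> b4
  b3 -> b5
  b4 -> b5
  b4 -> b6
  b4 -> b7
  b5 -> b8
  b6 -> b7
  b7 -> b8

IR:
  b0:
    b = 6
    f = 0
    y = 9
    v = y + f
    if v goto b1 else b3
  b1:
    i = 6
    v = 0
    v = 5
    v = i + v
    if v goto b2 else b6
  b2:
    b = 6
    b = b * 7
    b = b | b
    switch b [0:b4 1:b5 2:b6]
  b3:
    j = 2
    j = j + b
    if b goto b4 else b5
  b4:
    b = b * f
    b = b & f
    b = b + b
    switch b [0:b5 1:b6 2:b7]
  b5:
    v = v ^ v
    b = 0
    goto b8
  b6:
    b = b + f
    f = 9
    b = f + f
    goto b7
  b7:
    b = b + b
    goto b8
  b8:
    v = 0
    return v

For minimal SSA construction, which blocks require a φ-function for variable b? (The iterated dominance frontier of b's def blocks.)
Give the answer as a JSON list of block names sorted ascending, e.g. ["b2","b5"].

Answer: ["b4", "b5", "b6", "b7", "b8"]

Analysis:
idom tree: b1←b0 b2←b1 b3←b0 b4←b0 b5←b0 b6←b0 b7←b0 b8←b0
Dom∩ at merges:
  b4: preds {b2,b3}: {b0,b1,b2} ∩ {b0,b3} = {b0}; idom=b0
  b5: preds {b2,b3,b4}: {b0,b1,b2} ∩ {b0,b3} ∩ {b0,b4} = {b0}; idom=b0
  b6: preds {b1,b2,b4}: {b0,b1} ∩ {b0,b1,b2} ∩ {b0,b4} = {b0}; idom=b0
  b7: preds {b4,b6}: {b0,b4} ∩ {b0,b6} = {b0}; idom=b0
  b8: preds {b5,b7}: {b0,b5} ∩ {b0,b7} = {b0}; idom=b0

Frontier:
  b4←b2: walk b2→b1 to b0
  b4←b3: walk b3 to b0
  b5←b2: walk b2→b1 to b0
  b5←b3: walk b3 to b0
  b5←b4: walk b4 to b0
  b6←b1: walk b1 to b0
  b6←b2: walk b2→b1 to b0
  b6←b4: walk b4 to b0
  b7←b4: walk b4 to b0
  b7←b6: walk b6 to b0
  b8←b5: walk b5 to b0
  b8←b7: walk b7 to b0
  b0 → ∅
  b1 → {b4,b5,b6}
  b2 → {b4,b5,b6}
  b3 → {b4,b5}
  b4 → {b5,b6,b7}
  b5 → {b8}
  b6 → {b7}
  b7 → {b8}
  b8 → ∅

φ for b: defs {b0,b2,b4,b5,b6,b7}
  DF⁺ = {b4,b5,b6,b7,b8}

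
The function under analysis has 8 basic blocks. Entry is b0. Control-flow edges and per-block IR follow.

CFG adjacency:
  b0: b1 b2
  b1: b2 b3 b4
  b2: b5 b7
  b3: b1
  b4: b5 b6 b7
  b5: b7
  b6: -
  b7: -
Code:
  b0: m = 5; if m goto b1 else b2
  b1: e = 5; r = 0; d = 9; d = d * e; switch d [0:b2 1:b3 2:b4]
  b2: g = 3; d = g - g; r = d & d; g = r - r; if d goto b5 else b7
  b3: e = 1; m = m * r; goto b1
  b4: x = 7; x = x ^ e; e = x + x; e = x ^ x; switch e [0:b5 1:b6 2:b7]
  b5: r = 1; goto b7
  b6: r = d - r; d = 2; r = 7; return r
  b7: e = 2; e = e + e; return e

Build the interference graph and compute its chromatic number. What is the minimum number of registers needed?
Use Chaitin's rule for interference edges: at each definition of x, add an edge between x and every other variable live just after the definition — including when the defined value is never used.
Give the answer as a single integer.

Answer: 4

Derivation:
def/use:
  b0: {m} / ∅
  b1: {d,e,r} / ∅
  b2: {d,g,r} / ∅
  b3: {e,m} / {m,r}
  b4: {e,x} / {e}
  b5: {r} / ∅
  b6: {d,r} / {d,r}
  b7: {e} / ∅

Live sets:
  b0: in=∅ out={m}
  b1: in={m} out={d,e,m,r}
  b2: in=∅ out=∅
  b3: in={m,r} out={m}
  b4: in={d,e,r} out={d,r}
  b5: in=∅ out=∅
  b6: in={d,r} out=∅
  b7: in=∅ out=∅

Interference:
  d↔{e,g,m,r,x}
  e↔{d,m,r,x}
  g↔{d}
  m↔{d,e,r}
  r↔{d,e,m,x}
  x↔{d,e,r}

Colouring:
  clique {d,e,m,r} ⇒ need ≥ 4
  4-colouring: c0={d}  c1={e,g}  c2={r}  c3={m,x}
  χ = 4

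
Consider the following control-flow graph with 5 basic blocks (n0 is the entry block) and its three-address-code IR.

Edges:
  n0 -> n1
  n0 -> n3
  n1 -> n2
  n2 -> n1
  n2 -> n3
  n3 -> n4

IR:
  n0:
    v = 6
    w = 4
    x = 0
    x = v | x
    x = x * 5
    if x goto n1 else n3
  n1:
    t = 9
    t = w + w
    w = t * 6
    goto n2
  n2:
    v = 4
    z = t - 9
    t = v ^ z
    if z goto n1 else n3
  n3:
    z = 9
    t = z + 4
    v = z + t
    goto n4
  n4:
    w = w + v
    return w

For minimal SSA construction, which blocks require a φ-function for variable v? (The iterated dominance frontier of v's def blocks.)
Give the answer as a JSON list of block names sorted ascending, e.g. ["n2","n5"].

Answer: ["n1", "n3"]

Working:
idom tree: n1←n0 n2←n1 n3←n0 n4←n3
Dom∩ at merges:
  n1: preds {n0,n2}: {n0} ∩ {n0,n1,n2} = {n0}; idom=n0
  n3: preds {n0,n2}: {n0} ∩ {n0,n1,n2} = {n0}; idom=n0

DF walk-up:
  n1←n0: walk · to n0
  n1←n2: walk n2→n1 to n0
  n3←n0: walk · to n0
  n3←n2: walk n2→n1 to n0
  DF(n0)=∅
  DF(n1)={n1,n3}
  DF(n2)={n1,n3}
  DF(n3)=∅
  DF(n4)=∅

φ for v: defs {n0,n2,n3}
  DF⁺ = {n1,n3}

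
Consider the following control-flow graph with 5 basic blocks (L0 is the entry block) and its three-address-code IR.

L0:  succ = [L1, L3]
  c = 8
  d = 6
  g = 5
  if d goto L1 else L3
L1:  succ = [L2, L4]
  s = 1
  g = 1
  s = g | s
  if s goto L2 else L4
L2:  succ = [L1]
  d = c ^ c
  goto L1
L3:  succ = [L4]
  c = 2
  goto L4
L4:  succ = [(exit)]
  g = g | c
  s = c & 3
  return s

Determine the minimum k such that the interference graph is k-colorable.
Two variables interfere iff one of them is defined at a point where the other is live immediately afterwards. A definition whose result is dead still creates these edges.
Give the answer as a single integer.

Answer: 3

Analysis:
Block summaries:
  L0: {c,d,g} / ∅
  L1: {g,s} / ∅
  L2: {d} / {c}
  L3: {c} / ∅
  L4: {g,s} / {c,g}

Liveness:
  L0 li=∅ lo={c,g}
  L1 li={c} lo={c,g}
  L2 li={c} lo={c}
  L3 li={g} lo={c,g}
  L4 li={c,g} lo=∅

Interfere edges:
  c↔{d,g,s}
  d↔{c,g}
  g↔{c,d,s}
  s↔{c,g}

Chromatic number:
  {c,d,g} pairwise interfere (3-clique) ⇒ χ ≥ 3
  3-colouring: R0={c}  R1={g}  R2={d,s}
  χ = 3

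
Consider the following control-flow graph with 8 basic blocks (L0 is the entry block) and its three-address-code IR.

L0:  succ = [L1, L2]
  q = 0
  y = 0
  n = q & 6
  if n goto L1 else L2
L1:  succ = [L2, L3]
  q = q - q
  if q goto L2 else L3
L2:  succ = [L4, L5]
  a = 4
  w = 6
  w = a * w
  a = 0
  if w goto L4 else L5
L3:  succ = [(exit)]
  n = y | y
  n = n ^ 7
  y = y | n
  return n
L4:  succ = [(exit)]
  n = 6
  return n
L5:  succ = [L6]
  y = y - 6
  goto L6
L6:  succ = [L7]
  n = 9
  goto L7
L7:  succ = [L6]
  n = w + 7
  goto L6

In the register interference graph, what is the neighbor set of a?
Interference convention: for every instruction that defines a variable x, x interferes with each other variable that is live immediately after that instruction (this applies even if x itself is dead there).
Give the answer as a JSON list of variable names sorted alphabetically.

Answer: ["w", "y"]

Derivation:
Block summaries:
  L0: def={n,q,y} ue=∅
  L1: def={q} ue={q}
  L2: def={a,w} ue=∅
  L3: def={n,y} ue={y}
  L4: def={n} ue=∅
  L5: def={y} ue={y}
  L6: def={n} ue=∅
  L7: def={n} ue={w}

Live sets:
  L0: in=∅ out={q,y}
  L1: in={q,y} out={y}
  L2: in={y} out={w,y}
  L3: in={y} out=∅
  L4: in=∅ out=∅
  L5: in={w,y} out={w}
  L6: in={w} out={w}
  L7: in={w} out={w}

Interfere edges:
  a: {w,y}
  n: {q,w,y}
  q: {n,y}
  w: {a,n,y}
  y: {a,n,q,w}

N(a) = ["w", "y"]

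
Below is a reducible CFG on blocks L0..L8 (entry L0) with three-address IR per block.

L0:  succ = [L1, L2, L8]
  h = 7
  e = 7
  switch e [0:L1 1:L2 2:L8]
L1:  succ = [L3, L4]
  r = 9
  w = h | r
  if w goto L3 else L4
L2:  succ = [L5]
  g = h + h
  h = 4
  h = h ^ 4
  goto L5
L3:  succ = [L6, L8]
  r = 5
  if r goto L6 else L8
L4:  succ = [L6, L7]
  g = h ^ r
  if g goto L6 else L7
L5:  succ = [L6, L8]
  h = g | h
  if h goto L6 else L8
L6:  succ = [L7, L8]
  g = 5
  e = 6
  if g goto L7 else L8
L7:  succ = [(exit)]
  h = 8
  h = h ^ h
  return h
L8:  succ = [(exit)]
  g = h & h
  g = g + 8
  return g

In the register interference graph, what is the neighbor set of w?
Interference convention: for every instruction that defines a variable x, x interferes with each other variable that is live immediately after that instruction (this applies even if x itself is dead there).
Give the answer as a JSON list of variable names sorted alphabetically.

Per-block:
  L0: def={e,h} ue=∅
  L1: def={r,w} ue={h}
  L2: def={g,h} ue={h}
  L3: def={r} ue=∅
  L4: def={g} ue={h,r}
  L5: def={h} ue={g,h}
  L6: def={e,g} ue=∅
  L7: def={h} ue=∅
  L8: def={g} ue={h}

Backward fixpoint:
  L0 li=∅ lo={h}
  L1 li={h} lo={h,r}
  L2 li={h} lo={g,h}
  L3 li={h} lo={h}
  L4 li={h,r} lo={h}
  L5 li={g,h} lo={h}
  L6 li={h} lo={h}
  L7 li=∅ lo=∅
  L8 li={h} lo=∅

Interfere edges:
  e — {g,h}
  g — {e,h}
  h — {e,g,r,w}
  r — {h,w}
  w — {h,r}

N(w) = ["h", "r"]

Answer: ["h", "r"]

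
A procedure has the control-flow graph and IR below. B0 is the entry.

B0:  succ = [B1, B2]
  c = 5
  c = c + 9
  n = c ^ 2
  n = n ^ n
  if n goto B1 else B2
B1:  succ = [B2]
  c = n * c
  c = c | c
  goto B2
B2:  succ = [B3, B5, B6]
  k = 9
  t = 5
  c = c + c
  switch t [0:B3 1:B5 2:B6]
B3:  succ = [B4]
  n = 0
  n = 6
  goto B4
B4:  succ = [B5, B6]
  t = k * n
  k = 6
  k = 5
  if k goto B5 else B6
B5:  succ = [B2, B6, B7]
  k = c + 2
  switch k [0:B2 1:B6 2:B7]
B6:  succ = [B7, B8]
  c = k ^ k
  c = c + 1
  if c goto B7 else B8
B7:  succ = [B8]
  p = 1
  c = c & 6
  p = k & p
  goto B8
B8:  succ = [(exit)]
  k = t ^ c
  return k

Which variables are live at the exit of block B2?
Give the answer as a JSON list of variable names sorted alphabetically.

Answer: ["c", "k", "t"]

Working:
def/use:
  B0: def={c,n} ue=∅
  B1: def={c} ue={c,n}
  B2: def={c,k,t} ue={c}
  B3: def={n} ue=∅
  B4: def={k,t} ue={k,n}
  B5: def={k} ue={c}
  B6: def={c} ue={k}
  B7: def={c,p} ue={c,k}
  B8: def={k} ue={c,t}

Liveness:
  B0 li=∅ lo={c,n}
  B1 li={c,n} lo={c}
  B2 li={c} lo={c,k,t}
  B3 li={c,k} lo={c,k,n}
  B4 li={c,k,n} lo={c,k,t}
  B5 li={c,t} lo={c,k,t}
  B6 li={k,t} lo={c,k,t}
  B7 li={c,k,t} lo={c,t}
  B8 li={c,t} lo=∅

live-out(B2) = ["c", "k", "t"]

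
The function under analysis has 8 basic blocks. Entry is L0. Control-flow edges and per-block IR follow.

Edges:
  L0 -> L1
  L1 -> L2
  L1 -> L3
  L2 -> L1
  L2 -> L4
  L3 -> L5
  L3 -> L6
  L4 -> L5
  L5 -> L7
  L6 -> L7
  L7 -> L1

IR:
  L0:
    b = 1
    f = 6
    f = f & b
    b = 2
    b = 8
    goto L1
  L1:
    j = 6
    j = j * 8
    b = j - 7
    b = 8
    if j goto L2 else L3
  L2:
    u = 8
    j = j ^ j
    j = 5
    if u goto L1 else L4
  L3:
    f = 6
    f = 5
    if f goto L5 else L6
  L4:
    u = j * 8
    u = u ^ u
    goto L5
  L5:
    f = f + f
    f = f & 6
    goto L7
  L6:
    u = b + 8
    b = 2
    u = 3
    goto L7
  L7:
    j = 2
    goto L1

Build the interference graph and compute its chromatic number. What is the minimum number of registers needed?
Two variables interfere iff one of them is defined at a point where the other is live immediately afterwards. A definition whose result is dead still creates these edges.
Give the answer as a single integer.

Answer: 3

Analysis:
def/use:
  L0: {b,f} / ∅
  L1: {b,j} / ∅
  L2: {j,u} / {j}
  L3: {f} / ∅
  L4: {u} / {j}
  L5: {f} / {f}
  L6: {b,u} / {b}
  L7: {j} / ∅

Live sets:
  L0: in=∅ out={f}
  L1: in={f} out={b,f,j}
  L2: in={f,j} out={f,j}
  L3: in={b} out={b,f}
  L4: in={f,j} out={f}
  L5: in={f} out={f}
  L6: in={b,f} out={f}
  L7: in={f} out={f}

Conflict graph:
  b↔{f,j}
  f↔{b,j,u}
  j↔{b,f,u}
  u↔{f,j}

Chromatic number:
  {b,f,j} pairwise interfere (3-clique) ⇒ χ ≥ 3
  3-colouring: R0={f}  R1={j}  R2={b,u}
  χ = 3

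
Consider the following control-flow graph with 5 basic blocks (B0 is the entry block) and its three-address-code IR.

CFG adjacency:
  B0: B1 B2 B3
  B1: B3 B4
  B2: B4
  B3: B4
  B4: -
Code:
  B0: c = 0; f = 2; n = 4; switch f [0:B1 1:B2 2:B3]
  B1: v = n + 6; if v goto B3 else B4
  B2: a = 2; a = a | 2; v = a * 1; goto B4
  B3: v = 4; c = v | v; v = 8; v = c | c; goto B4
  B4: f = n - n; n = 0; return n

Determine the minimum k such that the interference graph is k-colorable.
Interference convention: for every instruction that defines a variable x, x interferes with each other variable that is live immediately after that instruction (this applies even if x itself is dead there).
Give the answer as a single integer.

Block summaries:
  B0: def={c,f,n} ue=∅
  B1: def={v} ue={n}
  B2: def={a,v} ue=∅
  B3: def={c,v} ue=∅
  B4: def={f,n} ue={n}

Live sets:
  B0 li=∅ lo={n}
  B1 li={n} lo={n}
  B2 li={n} lo={n}
  B3 li={n} lo={n}
  B4 li={n} lo=∅

Interfere edges:
  a — {n}
  c — {n,v}
  f — {n}
  n — {a,c,f,v}
  v — {c,n}

Chromatic number:
  lower bound: {c,n,v} mutually conflict ⇒ χ ≥ 3
  assign a→R1 c→R1 f→R1 n→R0 v→R2 — no edge inside a register ⇒ χ ≤ 3
  χ = 3

Answer: 3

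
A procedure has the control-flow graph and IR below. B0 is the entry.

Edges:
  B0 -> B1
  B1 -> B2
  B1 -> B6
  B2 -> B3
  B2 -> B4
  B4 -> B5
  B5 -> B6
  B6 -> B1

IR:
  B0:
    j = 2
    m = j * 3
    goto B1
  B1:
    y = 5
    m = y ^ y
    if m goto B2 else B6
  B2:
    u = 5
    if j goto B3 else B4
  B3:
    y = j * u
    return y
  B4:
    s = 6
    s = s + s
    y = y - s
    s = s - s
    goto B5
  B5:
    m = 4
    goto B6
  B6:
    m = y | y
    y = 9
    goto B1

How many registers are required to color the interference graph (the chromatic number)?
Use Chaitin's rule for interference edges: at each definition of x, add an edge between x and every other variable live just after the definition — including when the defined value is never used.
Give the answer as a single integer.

Answer: 3

Analysis:
Per-block:
  B0 def {j,m} use ∅
  B1 def {m,y} use ∅
  B2 def {u} use {j}
  B3 def {y} use {j,u}
  B4 def {s,y} use {y}
  B5 def {m} use ∅
  B6 def {m,y} use {y}

Live sets:
  B0: in=∅ out={j}
  B1: in={j} out={j,y}
  B2: in={j,y} out={j,u,y}
  B3: in={j,u} out=∅
  B4: in={j,y} out={j,y}
  B5: in={j,y} out={j,y}
  B6: in={j,y} out={j}

Interfere edges:
  j — {m,s,u,y}
  m — {j,y}
  s — {j,y}
  u — {j,y}
  y — {j,m,s,u}

Colouring:
  clique {j,m,y} ⇒ need ≥ 3
  3-colouring: r0={j}  r1={y}  r2={m,s,u}
  χ = 3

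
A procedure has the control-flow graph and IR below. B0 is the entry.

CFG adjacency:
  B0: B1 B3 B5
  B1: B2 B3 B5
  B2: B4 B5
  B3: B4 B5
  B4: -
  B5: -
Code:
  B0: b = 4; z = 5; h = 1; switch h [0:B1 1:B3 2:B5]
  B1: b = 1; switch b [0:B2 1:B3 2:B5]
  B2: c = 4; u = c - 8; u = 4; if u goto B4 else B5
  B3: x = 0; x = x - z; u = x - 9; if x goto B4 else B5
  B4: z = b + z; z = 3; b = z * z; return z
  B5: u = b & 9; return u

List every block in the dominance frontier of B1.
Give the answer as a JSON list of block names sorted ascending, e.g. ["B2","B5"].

idom tree: B1←B0 B2←B1 B3←B0 B4←B0 B5←B0
Join-block Dom:
  B3: preds {B0,B1}: {B0} ∩ {B0,B1} = {B0}; idom=B0
  B4: preds {B2,B3}: {B0,B1,B2} ∩ {B0,B3} = {B0}; idom=B0
  B5: preds {B0,B1,B2,B3}: {B0} ∩ {B0,B1} ∩ {B0,B1,B2} ∩ {B0,B3} = {B0}; idom=B0

DF derivation:
  B3←B0: walk · to B0
  B3←B1: walk B1 to B0
  B4←B2: walk B2→B1 to B0
  B4←B3: walk B3 to B0
  B5←B0: walk · to B0
  B5←B1: walk B1 to B0
  B5←B2: walk B2→B1 to B0
  B5←B3: walk B3 to B0
  DF(B0)=∅
  DF(B1)={B3,B4,B5}
  DF(B2)={B4,B5}
  DF(B3)={B4,B5}
  DF(B4)=∅
  DF(B5)=∅

DF(B1) = ["B3", "B4", "B5"]

Answer: ["B3", "B4", "B5"]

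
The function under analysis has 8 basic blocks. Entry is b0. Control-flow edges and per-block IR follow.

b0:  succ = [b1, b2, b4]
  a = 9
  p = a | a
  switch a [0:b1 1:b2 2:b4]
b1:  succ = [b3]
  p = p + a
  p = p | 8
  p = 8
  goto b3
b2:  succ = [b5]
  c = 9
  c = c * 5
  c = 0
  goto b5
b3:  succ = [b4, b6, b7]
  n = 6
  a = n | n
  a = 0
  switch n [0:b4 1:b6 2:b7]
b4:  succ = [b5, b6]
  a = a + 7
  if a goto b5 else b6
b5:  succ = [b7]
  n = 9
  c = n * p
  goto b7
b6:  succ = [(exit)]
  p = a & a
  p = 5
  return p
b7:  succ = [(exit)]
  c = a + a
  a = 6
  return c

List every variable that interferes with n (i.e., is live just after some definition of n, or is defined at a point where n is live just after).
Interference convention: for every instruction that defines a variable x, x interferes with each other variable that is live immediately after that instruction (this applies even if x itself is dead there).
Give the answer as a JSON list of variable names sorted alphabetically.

def/use:
  b0 def {a,p} use ∅
  b1 def {p} use {a,p}
  b2 def {c} use ∅
  b3 def {a,n} use ∅
  b4 def {a} use {a}
  b5 def {c,n} use {p}
  b6 def {p} use {a}
  b7 def {a,c} use {a}

Live sets:
  live b0: ∅→{a,p}
  live b1: {a,p}→{p}
  live b2: {a,p}→{a,p}
  live b3: {p}→{a,p}
  live b4: {a,p}→{a,p}
  live b5: {a,p}→{a}
  live b6: {a}→∅
  live b7: {a}→∅

Interfere edges:
  a: {c,n,p}
  c: {a,p}
  n: {a,p}
  p: {a,c,n}

N(n) = ["a", "p"]

Answer: ["a", "p"]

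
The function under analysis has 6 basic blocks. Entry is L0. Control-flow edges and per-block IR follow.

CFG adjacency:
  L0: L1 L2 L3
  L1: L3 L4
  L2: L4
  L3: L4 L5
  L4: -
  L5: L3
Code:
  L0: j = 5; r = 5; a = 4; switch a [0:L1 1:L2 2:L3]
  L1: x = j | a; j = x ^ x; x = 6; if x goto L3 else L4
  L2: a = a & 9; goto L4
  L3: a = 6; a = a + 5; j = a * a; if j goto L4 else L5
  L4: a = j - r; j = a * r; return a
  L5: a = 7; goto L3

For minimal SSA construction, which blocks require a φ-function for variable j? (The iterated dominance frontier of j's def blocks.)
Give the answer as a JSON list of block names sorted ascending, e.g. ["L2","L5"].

Answer: ["L3", "L4"]

Derivation:
idom tree: L1←L0 L2←L0 L3←L0 L4←L0 L5←L3
Join-block Dom:
  L3: preds {L0,L1,L5}: {L0} ∩ {L0,L1} ∩ {L0,L3,L5} = {L0}; idom=L0
  L4: preds {L1,L2,L3}: {L0,L1} ∩ {L0,L2} ∩ {L0,L3} = {L0}; idom=L0

DF derivation:
  L3←L0: walk · to L0
  L3←L1: walk L1 to L0
  L3←L5: walk L5→L3 to L0
  L4←L1: walk L1 to L0
  L4←L2: walk L2 to L0
  L4←L3: walk L3 to L0
  L0 → ∅
  L1 → {L3,L4}
  L2 → {L4}
  L3 → {L3,L4}
  L4 → ∅
  L5 → {L3}

φ for j: defs {L0,L1,L3,L4}
  DF⁺ = {L3,L4}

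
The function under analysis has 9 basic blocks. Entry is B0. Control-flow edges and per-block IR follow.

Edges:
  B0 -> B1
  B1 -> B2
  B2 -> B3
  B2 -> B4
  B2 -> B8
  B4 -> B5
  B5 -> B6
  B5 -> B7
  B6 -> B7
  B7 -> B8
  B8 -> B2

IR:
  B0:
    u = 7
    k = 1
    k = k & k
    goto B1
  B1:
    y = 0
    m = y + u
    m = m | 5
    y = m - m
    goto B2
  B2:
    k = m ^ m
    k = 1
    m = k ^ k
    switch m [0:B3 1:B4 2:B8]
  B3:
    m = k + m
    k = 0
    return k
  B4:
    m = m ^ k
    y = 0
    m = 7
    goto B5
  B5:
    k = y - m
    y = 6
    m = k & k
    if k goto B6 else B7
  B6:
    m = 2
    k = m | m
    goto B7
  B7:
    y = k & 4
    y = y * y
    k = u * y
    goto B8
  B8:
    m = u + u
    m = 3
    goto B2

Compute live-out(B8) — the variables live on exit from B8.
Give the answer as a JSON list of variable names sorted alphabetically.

Answer: ["m", "u"]

Derivation:
Per-block:
  B0: def={k,u} ue=∅
  B1: def={m,y} ue={u}
  B2: def={k,m} ue={m}
  B3: def={k,m} ue={k,m}
  B4: def={m,y} ue={k,m}
  B5: def={k,m,y} ue={m,y}
  B6: def={k,m} ue=∅
  B7: def={k,y} ue={k,u}
  B8: def={m} ue={u}

Backward fixpoint:
  live B0: ∅→{u}
  live B1: {u}→{m,u}
  live B2: {m,u}→{k,m,u}
  live B3: {k,m}→∅
  live B4: {k,m,u}→{m,u,y}
  live B5: {m,u,y}→{k,u}
  live B6: {u}→{k,u}
  live B7: {k,u}→{u}
  live B8: {u}→{m,u}

live-out(B8) = ["m", "u"]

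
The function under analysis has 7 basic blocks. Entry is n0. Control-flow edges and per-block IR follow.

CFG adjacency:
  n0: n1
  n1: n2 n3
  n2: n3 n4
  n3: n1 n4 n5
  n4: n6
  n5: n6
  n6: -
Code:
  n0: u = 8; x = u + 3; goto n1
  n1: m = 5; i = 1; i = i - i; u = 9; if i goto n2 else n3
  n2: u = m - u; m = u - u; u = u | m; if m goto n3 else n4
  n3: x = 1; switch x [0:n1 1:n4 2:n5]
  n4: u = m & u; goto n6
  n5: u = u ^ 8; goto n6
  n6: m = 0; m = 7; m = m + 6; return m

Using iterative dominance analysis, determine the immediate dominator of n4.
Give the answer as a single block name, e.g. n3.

idom tree: n1←n0 n2←n1 n3←n1 n4←n1 n5←n3 n6←n1
Join-block Dom:
  n1: preds {n0,n3}: {n0} ∩ {n0,n1,n3} = {n0}; idom=n0
  n3: preds {n1,n2}: {n0,n1} ∩ {n0,n1,n2} = {n0,n1}; idom=n1
  n4: preds {n2,n3}: {n0,n1,n2} ∩ {n0,n1,n3} = {n0,n1}; idom=n1
  n6: preds {n4,n5}: {n0,n1,n4} ∩ {n0,n1,n3,n5} = {n0,n1}; idom=n1

idom(n4) = n1

Answer: n1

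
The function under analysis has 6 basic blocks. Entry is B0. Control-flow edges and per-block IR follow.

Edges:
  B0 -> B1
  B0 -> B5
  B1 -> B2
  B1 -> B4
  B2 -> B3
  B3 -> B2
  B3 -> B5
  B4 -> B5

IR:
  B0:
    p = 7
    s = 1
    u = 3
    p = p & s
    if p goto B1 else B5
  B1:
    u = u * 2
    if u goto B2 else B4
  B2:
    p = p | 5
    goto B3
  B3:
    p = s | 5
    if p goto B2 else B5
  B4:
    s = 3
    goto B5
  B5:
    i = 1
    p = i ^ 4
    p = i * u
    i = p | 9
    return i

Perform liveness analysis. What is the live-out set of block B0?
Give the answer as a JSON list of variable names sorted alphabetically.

Answer: ["p", "s", "u"]

Working:
def/use:
  B0: {p,s,u} / ∅
  B1: {u} / {u}
  B2: {p} / {p}
  B3: {p} / {s}
  B4: {s} / ∅
  B5: {i,p} / {u}

Backward fixpoint:
  B0 li=∅ lo={p,s,u}
  B1 li={p,s,u} lo={p,s,u}
  B2 li={p,s,u} lo={s,u}
  B3 li={s,u} lo={p,s,u}
  B4 li={u} lo={u}
  B5 li={u} lo=∅

live-out(B0) = ["p", "s", "u"]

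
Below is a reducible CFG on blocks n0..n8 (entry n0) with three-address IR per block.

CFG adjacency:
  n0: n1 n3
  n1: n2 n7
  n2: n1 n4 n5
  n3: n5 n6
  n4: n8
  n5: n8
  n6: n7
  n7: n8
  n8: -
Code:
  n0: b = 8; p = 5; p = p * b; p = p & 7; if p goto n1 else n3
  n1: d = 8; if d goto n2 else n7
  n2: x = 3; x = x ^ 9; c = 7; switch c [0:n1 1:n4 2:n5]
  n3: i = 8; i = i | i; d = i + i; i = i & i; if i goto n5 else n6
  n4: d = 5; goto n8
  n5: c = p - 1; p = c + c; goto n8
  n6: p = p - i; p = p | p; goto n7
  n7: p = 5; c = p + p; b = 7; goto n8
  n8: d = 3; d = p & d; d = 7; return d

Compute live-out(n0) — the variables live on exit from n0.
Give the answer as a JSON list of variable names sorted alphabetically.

Answer: ["p"]

Working:
Per-block:
  n0 def {b,p} use ∅
  n1 def {d} use ∅
  n2 def {c,x} use ∅
  n3 def {d,i} use ∅
  n4 def {d} use ∅
  n5 def {c,p} use {p}
  n6 def {p} use {i,p}
  n7 def {b,c,p} use ∅
  n8 def {d} use {p}

Liveness:
  n0 li=∅ lo={p}
  n1 li={p} lo={p}
  n2 li={p} lo={p}
  n3 li={p} lo={i,p}
  n4 li={p} lo={p}
  n5 li={p} lo={p}
  n6 li={i,p} lo=∅
  n7 li=∅ lo={p}
  n8 li={p} lo=∅

live-out(n0) = ["p"]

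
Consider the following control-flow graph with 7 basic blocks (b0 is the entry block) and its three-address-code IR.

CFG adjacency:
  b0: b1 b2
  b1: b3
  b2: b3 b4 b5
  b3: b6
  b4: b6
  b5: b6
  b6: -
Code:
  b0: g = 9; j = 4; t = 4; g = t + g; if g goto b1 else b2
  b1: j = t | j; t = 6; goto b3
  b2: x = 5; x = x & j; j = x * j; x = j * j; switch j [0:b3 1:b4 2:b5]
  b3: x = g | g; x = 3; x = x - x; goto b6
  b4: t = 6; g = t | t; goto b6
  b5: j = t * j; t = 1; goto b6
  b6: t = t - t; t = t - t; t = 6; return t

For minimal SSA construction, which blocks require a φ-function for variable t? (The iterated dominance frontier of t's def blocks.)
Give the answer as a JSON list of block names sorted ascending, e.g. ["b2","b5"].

idom tree: b1←b0 b2←b0 b3←b0 b4←b2 b5←b2 b6←b0
Dom at joins:
  b3: preds {b1,b2}: {b0,b1} ∩ {b0,b2} = {b0}; idom=b0
  b6: preds {b3,b4,b5}: {b0,b3} ∩ {b0,b2,b4} ∩ {b0,b2,b5} = {b0}; idom=b0

DF derivation:
  b3←b1: walk b1 to b0
  b3←b2: walk b2 to b0
  b6←b3: walk b3 to b0
  b6←b4: walk b4→b2 to b0
  b6←b5: walk b5→b2 to b0
  b0: DF=∅
  b1: DF={b3}
  b2: DF={b3,b6}
  b3: DF={b6}
  b4: DF={b6}
  b5: DF={b6}
  b6: DF=∅

φ for t: defs {b0,b1,b4,b5,b6}
  DF⁺ = {b3,b6}

Answer: ["b3", "b6"]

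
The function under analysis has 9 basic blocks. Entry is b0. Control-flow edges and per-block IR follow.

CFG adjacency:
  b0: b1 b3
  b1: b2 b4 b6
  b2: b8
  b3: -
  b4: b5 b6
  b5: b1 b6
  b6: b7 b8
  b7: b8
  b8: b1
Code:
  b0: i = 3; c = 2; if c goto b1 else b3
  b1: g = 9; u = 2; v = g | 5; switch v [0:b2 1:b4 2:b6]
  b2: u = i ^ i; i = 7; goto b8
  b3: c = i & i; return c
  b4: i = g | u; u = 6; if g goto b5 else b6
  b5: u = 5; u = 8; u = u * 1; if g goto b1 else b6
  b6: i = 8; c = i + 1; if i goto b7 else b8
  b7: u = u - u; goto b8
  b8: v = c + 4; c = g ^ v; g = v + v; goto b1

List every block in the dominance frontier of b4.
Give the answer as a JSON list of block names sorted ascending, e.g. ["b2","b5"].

Answer: ["b1", "b6"]

Derivation:
idom tree: b1←b0 b2←b1 b3←b0 b4←b1 b5←b4 b6←b1 b7←b6 b8←b1
Dom∩ at merges:
  b1: preds {b0,b5,b8}: {b0} ∩ {b0,b1,b4,b5} ∩ {b0,b1,b8} = {b0}; idom=b0
  b6: preds {b1,b4,b5}: {b0,b1} ∩ {b0,b1,b4} ∩ {b0,b1,b4,b5} = {b0,b1}; idom=b1
  b8: preds {b2,b6,b7}: {b0,b1,b2} ∩ {b0,b1,b6} ∩ {b0,b1,b6,b7} = {b0,b1}; idom=b1

DF walk-up:
  join b1 pred b0: · stop@b0
  join b1 pred b5: b5→b4→b1 stop@b0
  join b1 pred b8: b8→b1 stop@b0
  join b6 pred b1: · stop@b1
  join b6 pred b4: b4 stop@b1
  join b6 pred b5: b5→b4 stop@b1
  join b8 pred b2: b2 stop@b1
  join b8 pred b6: b6 stop@b1
  join b8 pred b7: b7→b6 stop@b1
  b0: DF=∅
  b1: DF={b1}
  b2: DF={b8}
  b3: DF=∅
  b4: DF={b1,b6}
  b5: DF={b1,b6}
  b6: DF={b8}
  b7: DF={b8}
  b8: DF={b1}

DF(b4) = ["b1", "b6"]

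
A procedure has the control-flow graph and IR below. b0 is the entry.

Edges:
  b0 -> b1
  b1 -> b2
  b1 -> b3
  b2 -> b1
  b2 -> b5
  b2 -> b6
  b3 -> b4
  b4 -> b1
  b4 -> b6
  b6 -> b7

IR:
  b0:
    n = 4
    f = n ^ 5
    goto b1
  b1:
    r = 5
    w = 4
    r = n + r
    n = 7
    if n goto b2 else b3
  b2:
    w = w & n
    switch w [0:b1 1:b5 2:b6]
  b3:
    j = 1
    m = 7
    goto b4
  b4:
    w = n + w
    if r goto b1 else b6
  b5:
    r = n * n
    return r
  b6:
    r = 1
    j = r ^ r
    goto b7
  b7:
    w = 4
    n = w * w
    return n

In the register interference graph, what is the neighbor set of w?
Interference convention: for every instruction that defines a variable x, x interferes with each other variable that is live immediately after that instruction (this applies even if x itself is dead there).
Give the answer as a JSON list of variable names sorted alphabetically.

Answer: ["j", "m", "n", "r"]

Analysis:
Per-block:
  b0: def={f,n} ue=∅
  b1: def={n,r,w} ue={n}
  b2: def={w} ue={n,w}
  b3: def={j,m} ue=∅
  b4: def={w} ue={n,r,w}
  b5: def={r} ue={n}
  b6: def={j,r} ue=∅
  b7: def={n,w} ue=∅

Backward fixpoint:
  b0: in=∅ out={n}
  b1: in={n} out={n,r,w}
  b2: in={n,w} out={n}
  b3: in={n,r,w} out={n,r,w}
  b4: in={n,r,w} out={n}
  b5: in={n} out=∅
  b6: in=∅ out=∅
  b7: in=∅ out=∅

Interfere edges:
  f↔{n}
  j↔{n,r,w}
  m↔{n,r,w}
  n↔{f,j,m,r,w}
  r↔{j,m,n,w}
  w↔{j,m,n,r}

N(w) = ["j", "m", "n", "r"]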